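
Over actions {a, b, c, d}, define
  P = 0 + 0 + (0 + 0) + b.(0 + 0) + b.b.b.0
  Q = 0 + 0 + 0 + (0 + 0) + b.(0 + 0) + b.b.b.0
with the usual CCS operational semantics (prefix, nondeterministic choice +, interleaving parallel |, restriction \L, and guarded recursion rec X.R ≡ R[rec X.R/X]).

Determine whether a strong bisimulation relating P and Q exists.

YES

Reachable graph of P (5 states):
  m0 = 0 + 0 + (0 + 0) + b.(0 + 0) + b.b.b.0 has moves --b--▸ m1, --b--▸ m2
  m1 = 0 + 0 has moves deadlocked
  m2 = b.b.0 has moves --b--▸ m3
  m3 = b.0 has moves --b--▸ m4
  m4 = 0 has moves deadlocked
Reachable graph of Q (5 states):
  n0 = 0 + 0 + 0 + (0 + 0) + b.(0 + 0) + b.b.b.0 has moves --b--▸ n1, --b--▸ n2
  n1 = 0 + 0 has moves deadlocked
  n2 = b.b.0 has moves --b--▸ n3
  n3 = b.0 has moves --b--▸ n4
  n4 = 0 has moves deadlocked
Bisimilarity quotient blocks:
  B0 = {m0, n0}
  B1 = {m2, n2}
  B2 = {m3, n3}
  B3 = {m1, m4, n1, n4}
m0 ∈ B0, n0 ∈ B0 → same block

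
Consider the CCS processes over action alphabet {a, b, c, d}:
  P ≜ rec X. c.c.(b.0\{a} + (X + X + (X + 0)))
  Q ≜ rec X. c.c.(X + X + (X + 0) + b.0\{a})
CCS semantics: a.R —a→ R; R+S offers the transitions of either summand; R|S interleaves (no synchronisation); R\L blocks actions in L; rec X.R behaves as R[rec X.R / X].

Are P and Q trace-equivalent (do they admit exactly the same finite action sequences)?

trace-equivalent

LTS(P): 4 reachable states
  m0 = rec X. c.c.(b.0\{a} + (X + X + (X + 0))) ⊢ =c=> m1
  m1 = c.(b.0\{a} + ((rec X. c.c.(b.0\{a} + (X + X + (X + 0)))) + (rec X. c.c.(b.0\{a} + (X + X + (X + 0)))) + ((rec X. c.c.(b.0\{a} + (X + X + (X + 0)))) + 0))) ⊢ =c=> m2
  m2 = b.0\{a} + ((rec X. c.c.(b.0\{a} + (X + X + (X + 0)))) + (rec X. c.c.(b.0\{a} + (X + X + (X + 0)))) + ((rec X. c.c.(b.0\{a} + (X + X + (X + 0)))) + 0)) ⊢ =b=> m3, =c=> m1
  m3 = 0\{a} ⊢ deadlocked
LTS(Q): 4 reachable states
  n0 = rec X. c.c.(X + X + (X + 0) + b.0\{a}) ⊢ =c=> n1
  n1 = c.((rec X. c.c.(X + X + (X + 0) + b.0\{a})) + (rec X. c.c.(X + X + (X + 0) + b.0\{a})) + ((rec X. c.c.(X + X + (X + 0) + b.0\{a})) + 0) + b.0\{a}) ⊢ =c=> n2
  n2 = (rec X. c.c.(X + X + (X + 0) + b.0\{a})) + (rec X. c.c.(X + X + (X + 0) + b.0\{a})) + ((rec X. c.c.(X + X + (X + 0) + b.0\{a})) + 0) + b.0\{a} ⊢ =b=> n3, =c=> n1
  n3 = 0\{a} ⊢ deadlocked
Bisimilarity quotient blocks:
  B0 = {m0, n0}
  B1 = {m1, n1}
  B2 = {m2, n2}
  B3 = {m3, n3}
m0 ∈ B0, n0 ∈ B0 → same block
Bisimilar ⇒ trace-equivalent.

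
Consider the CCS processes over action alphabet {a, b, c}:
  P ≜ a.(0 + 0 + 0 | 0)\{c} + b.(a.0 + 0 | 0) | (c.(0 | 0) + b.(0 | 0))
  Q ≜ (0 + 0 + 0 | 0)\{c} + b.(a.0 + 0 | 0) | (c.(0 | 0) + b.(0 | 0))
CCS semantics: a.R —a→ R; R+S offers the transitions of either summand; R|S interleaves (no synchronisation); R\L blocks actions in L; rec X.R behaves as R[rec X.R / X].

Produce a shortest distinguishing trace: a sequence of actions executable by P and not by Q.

LTS(P): 7 reachable states
  s0 = a.(0 + 0 + 0 | 0)\{c} + b.(a.0 + 0 | 0) | (c.(0 | 0) + b.(0 | 0)) has moves =a=> s1, =b=> s2, =b=> s3, =c=> s3
  s1 = (0 + 0 + 0 | 0)\{c} has moves deadlocked
  s2 = (a.0 + 0 | 0) | (c.(0 | 0) + b.(0 | 0)) has moves =a=> s4, =b=> s5, =c=> s5
  s3 = b.(a.0 + 0 | 0) | (0 | 0) has moves =b=> s5
  s4 = 0 | (c.(0 | 0) + b.(0 | 0)) has moves =b=> s6, =c=> s6
  s5 = (a.0 + 0 | 0) | (0 | 0) has moves =a=> s6
  s6 = 0 | (0 | 0) has moves deadlocked
LTS(Q): 6 reachable states
  t0 = (0 + 0 + 0 | 0)\{c} + b.(a.0 + 0 | 0) | (c.(0 | 0) + b.(0 | 0)) has moves =b=> t1, =b=> t2, =c=> t2
  t1 = (a.0 + 0 | 0) | (c.(0 | 0) + b.(0 | 0)) has moves =a=> t3, =b=> t4, =c=> t4
  t2 = b.(a.0 + 0 | 0) | (0 | 0) has moves =b=> t4
  t3 = 0 | (c.(0 | 0) + b.(0 | 0)) has moves =b=> t5, =c=> t5
  t4 = (a.0 + 0 | 0) | (0 | 0) has moves =a=> t5
  t5 = 0 | (0 | 0) has moves deadlocked
Run σ = ⟨a⟩ on P: start {s0}
  [1] a ⇒ {s1}
  — P admits the full trace.
Run σ = ⟨a⟩ on Q: start {t0}
  [1] a ⇒ ∅  — Q cannot continue

a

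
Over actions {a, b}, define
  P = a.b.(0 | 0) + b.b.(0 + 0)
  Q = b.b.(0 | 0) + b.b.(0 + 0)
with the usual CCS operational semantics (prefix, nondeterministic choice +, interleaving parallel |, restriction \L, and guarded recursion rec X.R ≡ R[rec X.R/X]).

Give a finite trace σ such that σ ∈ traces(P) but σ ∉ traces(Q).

a

Reachable graph of P (5 states):
  u0 = a.b.(0 | 0) + b.b.(0 + 0) has moves -a-> u1, -b-> u2
  u1 = b.(0 | 0) has moves -b-> u3
  u2 = b.(0 + 0) has moves -b-> u4
  u3 = 0 | 0 has moves (no moves)
  u4 = 0 + 0 has moves (no moves)
Reachable graph of Q (5 states):
  v0 = b.b.(0 | 0) + b.b.(0 + 0) has moves -b-> v1, -b-> v2
  v1 = b.(0 + 0) has moves -b-> v3
  v2 = b.(0 | 0) has moves -b-> v4
  v3 = 0 + 0 has moves (no moves)
  v4 = 0 | 0 has moves (no moves)
Run σ = ⟨a⟩ on P: start {u0}
  after a @ step 1: {u1}
  — P admits the full trace.
Run σ = ⟨a⟩ on Q: start {v0}
  after a @ step 1: ∅ (Q stuck)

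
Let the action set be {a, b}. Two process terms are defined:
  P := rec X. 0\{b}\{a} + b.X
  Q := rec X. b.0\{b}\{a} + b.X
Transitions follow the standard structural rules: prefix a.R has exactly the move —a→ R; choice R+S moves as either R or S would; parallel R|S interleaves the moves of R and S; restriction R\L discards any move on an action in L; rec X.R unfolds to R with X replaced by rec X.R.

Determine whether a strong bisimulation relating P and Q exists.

P ≁ Q

P's transition system — 1 states:
  m0 = rec X. 0\{b}\{a} + b.X | —b→ m0
Q's transition system — 2 states:
  n0 = rec X. b.0\{b}\{a} + b.X | —b→ n0, —b→ n1
  n1 = 0\{b}\{a} | deadlocked
Bisimilarity quotient blocks:
  B0 = {m0}
  B1 = {n0}
  B2 = {n1}
m0 ∈ B0, n0 ∈ B1 → different blocks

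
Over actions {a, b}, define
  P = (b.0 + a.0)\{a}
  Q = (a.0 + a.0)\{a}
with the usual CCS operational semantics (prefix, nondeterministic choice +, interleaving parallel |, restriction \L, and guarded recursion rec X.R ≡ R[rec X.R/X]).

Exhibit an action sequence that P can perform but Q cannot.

b

P's transition system — 2 states:
  u0 = (b.0 + a.0)\{a} ⊢ --b--▸ u1
  u1 = 0\{a} ⊢ ∅
Q's transition system — 1 states:
  v0 = (a.0 + a.0)\{a} ⊢ ∅
Trace ⟨b⟩ through P, begin at {u0}:
  [1] b ⇒ {u1}
  ✓ P
Trace ⟨b⟩ through Q, begin at {v0}:
  [1] b ⇒ no successor for Q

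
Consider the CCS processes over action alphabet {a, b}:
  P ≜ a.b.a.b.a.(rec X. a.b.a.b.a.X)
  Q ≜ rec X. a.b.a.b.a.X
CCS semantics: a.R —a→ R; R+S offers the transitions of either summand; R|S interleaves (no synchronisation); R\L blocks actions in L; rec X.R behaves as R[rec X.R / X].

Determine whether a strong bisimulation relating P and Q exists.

Reachable graph of P (6 states):
  u0 = a.b.a.b.a.(rec X. a.b.a.b.a.X) → ··a··> u1
  u1 = b.a.b.a.(rec X. a.b.a.b.a.X) → ··b··> u2
  u2 = a.b.a.(rec X. a.b.a.b.a.X) → ··a··> u3
  u3 = b.a.(rec X. a.b.a.b.a.X) → ··b··> u4
  u4 = a.(rec X. a.b.a.b.a.X) → ··a··> u5
  u5 = rec X. a.b.a.b.a.X → ··a··> u1
Reachable graph of Q (5 states):
  v0 = rec X. a.b.a.b.a.X → ··a··> v1
  v1 = b.a.b.a.(rec X. a.b.a.b.a.X) → ··b··> v2
  v2 = a.b.a.(rec X. a.b.a.b.a.X) → ··a··> v3
  v3 = b.a.(rec X. a.b.a.b.a.X) → ··b··> v4
  v4 = a.(rec X. a.b.a.b.a.X) → ··a··> v0
Partition-refinement fixed point:
  B0 = {u0, u5, v0}
  B1 = {u1, v1}
  B2 = {u2, v2}
  B3 = {u3, v3}
  B4 = {u4, v4}
u0 ∈ B0, v0 ∈ B0 → same block

P ~ Q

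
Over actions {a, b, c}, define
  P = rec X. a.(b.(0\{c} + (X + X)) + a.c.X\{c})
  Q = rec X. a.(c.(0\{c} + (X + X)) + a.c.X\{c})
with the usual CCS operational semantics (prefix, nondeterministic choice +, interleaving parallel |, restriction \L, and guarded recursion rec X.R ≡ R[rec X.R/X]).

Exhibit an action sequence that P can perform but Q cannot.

ab

P's transition system — 8 states:
  u0 = rec X. a.(b.(0\{c} + (X + X)) + a.c.X\{c}) ⊢ —a→ u1
  u1 = b.(0\{c} + ((rec X. a.(b.(0\{c} + (X + X)) + a.c.X\{c})) + (rec X. a.(b.(0\{c} + (X + X)) + a.c.X\{c})))) + a.c.(rec X. a.(b.(0\{c} + (X + X)) + a.c.X\{c}))\{c} ⊢ —a→ u2, —b→ u3
  u2 = c.(rec X. a.(b.(0\{c} + (X + X)) + a.c.X\{c}))\{c} ⊢ —c→ u4
  u3 = 0\{c} + ((rec X. a.(b.(0\{c} + (X + X)) + a.c.X\{c})) + (rec X. a.(b.(0\{c} + (X + X)) + a.c.X\{c}))) ⊢ —a→ u1
  u4 = (rec X. a.(b.(0\{c} + (X + X)) + a.c.X\{c}))\{c} ⊢ —a→ u5
  u5 = (b.(0\{c} + ((rec X. a.(b.(0\{c} + (X + X)) + a.c.X\{c})) + (rec X. a.(b.(0\{c} + (X + X)) + a.c.X\{c})))) + a.c.(rec X. a.(b.(0\{c} + (X + X)) + a.c.X\{c}))\{c})\{c} ⊢ —a→ u6, —b→ u7
  u6 = (c.(rec X. a.(b.(0\{c} + (X + X)) + a.c.X\{c}))\{c})\{c} ⊢ ∅
  u7 = (0\{c} + ((rec X. a.(b.(0\{c} + (X + X)) + a.c.X\{c})) + (rec X. a.(b.(0\{c} + (X + X)) + a.c.X\{c}))))\{c} ⊢ —a→ u5
Q's transition system — 7 states:
  v0 = rec X. a.(c.(0\{c} + (X + X)) + a.c.X\{c}) ⊢ —a→ v1
  v1 = c.(0\{c} + ((rec X. a.(c.(0\{c} + (X + X)) + a.c.X\{c})) + (rec X. a.(c.(0\{c} + (X + X)) + a.c.X\{c})))) + a.c.(rec X. a.(c.(0\{c} + (X + X)) + a.c.X\{c}))\{c} ⊢ —a→ v2, —c→ v3
  v2 = c.(rec X. a.(c.(0\{c} + (X + X)) + a.c.X\{c}))\{c} ⊢ —c→ v4
  v3 = 0\{c} + ((rec X. a.(c.(0\{c} + (X + X)) + a.c.X\{c})) + (rec X. a.(c.(0\{c} + (X + X)) + a.c.X\{c}))) ⊢ —a→ v1
  v4 = (rec X. a.(c.(0\{c} + (X + X)) + a.c.X\{c}))\{c} ⊢ —a→ v5
  v5 = (c.(0\{c} + ((rec X. a.(c.(0\{c} + (X + X)) + a.c.X\{c})) + (rec X. a.(c.(0\{c} + (X + X)) + a.c.X\{c})))) + a.c.(rec X. a.(c.(0\{c} + (X + X)) + a.c.X\{c}))\{c})\{c} ⊢ —a→ v6
  v6 = (c.(rec X. a.(c.(0\{c} + (X + X)) + a.c.X\{c}))\{c})\{c} ⊢ ∅
Run σ = ⟨ab⟩ on P: start {u0}
  after a @ step 1: {u1}
  after b @ step 2: {u3}
  P completes σ.
Run σ = ⟨ab⟩ on Q: start {v0}
  after a @ step 1: {v1}
  after b @ step 2: ∅ (Q stuck)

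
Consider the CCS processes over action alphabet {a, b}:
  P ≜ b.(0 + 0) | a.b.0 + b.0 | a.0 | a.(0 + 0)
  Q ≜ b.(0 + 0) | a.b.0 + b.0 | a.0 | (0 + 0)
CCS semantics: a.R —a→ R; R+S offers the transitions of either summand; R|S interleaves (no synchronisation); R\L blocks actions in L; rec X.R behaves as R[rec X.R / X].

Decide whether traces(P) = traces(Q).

NO — witness ⟨aa⟩

P's transition system — 13 states:
  u0 = b.(0 + 0) | a.b.0 + b.0 | a.0 | a.(0 + 0) has moves --a--▸ u1, --a--▸ u2, --a--▸ u3, --b--▸ u4, --b--▸ u5
  u1 = b.(0 + 0) | b.0 has moves --b--▸ u6, --b--▸ u7
  u2 = b.0 | 0 | a.(0 + 0) has moves --a--▸ u8, --b--▸ u9
  u3 = b.0 | a.0 | (0 + 0) has moves --a--▸ u8, --b--▸ u10
  u4 = (0 + 0) | a.b.0 has moves --a--▸ u6
  u5 = 0 | a.0 | a.(0 + 0) has moves --a--▸ u10, --a--▸ u9
  u6 = (0 + 0) | b.0 has moves --b--▸ u11
  u7 = b.(0 + 0) | 0 has moves --b--▸ u11
  u8 = b.0 | 0 | (0 + 0) has moves --b--▸ u12
  u9 = 0 | 0 | a.(0 + 0) has moves --a--▸ u12
  u10 = 0 | a.0 | (0 + 0) has moves --a--▸ u12
  u11 = (0 + 0) | 0 has moves deadlocked
  u12 = 0 | 0 | (0 + 0) has moves deadlocked
Q's transition system — 9 states:
  v0 = b.(0 + 0) | a.b.0 + b.0 | a.0 | (0 + 0) has moves --a--▸ v1, --a--▸ v2, --b--▸ v3, --b--▸ v4
  v1 = b.(0 + 0) | b.0 has moves --b--▸ v5, --b--▸ v6
  v2 = b.0 | 0 | (0 + 0) has moves --b--▸ v7
  v3 = (0 + 0) | a.b.0 has moves --a--▸ v5
  v4 = 0 | a.0 | (0 + 0) has moves --a--▸ v7
  v5 = (0 + 0) | b.0 has moves --b--▸ v8
  v6 = b.(0 + 0) | 0 has moves --b--▸ v8
  v7 = 0 | 0 | (0 + 0) has moves deadlocked
  v8 = (0 + 0) | 0 has moves deadlocked
Executing aa from P (initial set {u0}):
  step 1 (a): {u1, u2, u3}
  step 2 (a): {u8}
  ✓ P
Executing aa from Q (initial set {v0}):
  step 1 (a): {v1, v2}
  step 2 (a): ∅  — Q cannot continue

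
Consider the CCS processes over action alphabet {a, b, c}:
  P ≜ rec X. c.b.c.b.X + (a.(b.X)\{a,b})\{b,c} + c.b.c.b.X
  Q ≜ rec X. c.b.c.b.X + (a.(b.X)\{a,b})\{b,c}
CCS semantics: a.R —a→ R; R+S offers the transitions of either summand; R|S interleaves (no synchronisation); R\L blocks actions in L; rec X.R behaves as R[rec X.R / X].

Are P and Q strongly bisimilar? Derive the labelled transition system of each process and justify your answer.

YES

LTS(P): 5 reachable states
  m0 = rec X. c.b.c.b.X + (a.(b.X)\{a,b})\{b,c} + c.b.c.b.X :: --a--▸ m1, --c--▸ m2
  m1 = (b.(rec X. c.b.c.b.X + (a.(b.X)\{a,b})\{b,c} + c.b.c.b.X))\{a,b}\{b,c} :: deadlocked
  m2 = b.c.b.(rec X. c.b.c.b.X + (a.(b.X)\{a,b})\{b,c} + c.b.c.b.X) :: --b--▸ m3
  m3 = c.b.(rec X. c.b.c.b.X + (a.(b.X)\{a,b})\{b,c} + c.b.c.b.X) :: --c--▸ m4
  m4 = b.(rec X. c.b.c.b.X + (a.(b.X)\{a,b})\{b,c} + c.b.c.b.X) :: --b--▸ m0
LTS(Q): 5 reachable states
  n0 = rec X. c.b.c.b.X + (a.(b.X)\{a,b})\{b,c} :: --a--▸ n1, --c--▸ n2
  n1 = (b.(rec X. c.b.c.b.X + (a.(b.X)\{a,b})\{b,c}))\{a,b}\{b,c} :: deadlocked
  n2 = b.c.b.(rec X. c.b.c.b.X + (a.(b.X)\{a,b})\{b,c}) :: --b--▸ n3
  n3 = c.b.(rec X. c.b.c.b.X + (a.(b.X)\{a,b})\{b,c}) :: --c--▸ n4
  n4 = b.(rec X. c.b.c.b.X + (a.(b.X)\{a,b})\{b,c}) :: --b--▸ n0
Partition-refinement fixed point:
  B0 = {m0, n0}
  B1 = {m1, n1}
  B2 = {m2, n2}
  B3 = {m3, n3}
  B4 = {m4, n4}
m0 ∈ B0, n0 ∈ B0 → same block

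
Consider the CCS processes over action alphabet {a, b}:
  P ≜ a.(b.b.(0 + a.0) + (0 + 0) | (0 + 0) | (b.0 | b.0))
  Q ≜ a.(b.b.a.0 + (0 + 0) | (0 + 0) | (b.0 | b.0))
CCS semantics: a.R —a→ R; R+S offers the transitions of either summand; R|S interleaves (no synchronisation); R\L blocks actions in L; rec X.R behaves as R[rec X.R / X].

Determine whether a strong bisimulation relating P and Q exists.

bisimilar

LTS(P): 8 reachable states
  s0 = a.(b.b.(0 + a.0) + (0 + 0) | (0 + 0) | (b.0 | b.0)) | ··a··> s1
  s1 = b.b.(0 + a.0) + (0 + 0) | (0 + 0) | (b.0 | b.0) | ··b··> s2, ··b··> s3, ··b··> s4
  s2 = (0 + 0) | (0 + 0) | (0 | b.0) | ··b··> s5
  s3 = (0 + 0) | (0 + 0) | (b.0 | 0) | ··b··> s5
  s4 = b.(0 + a.0) | ··b··> s6
  s5 = (0 + 0) | (0 + 0) | (0 | 0) | ∅
  s6 = 0 + a.0 | ··a··> s7
  s7 = 0 | ∅
LTS(Q): 8 reachable states
  t0 = a.(b.b.a.0 + (0 + 0) | (0 + 0) | (b.0 | b.0)) | ··a··> t1
  t1 = b.b.a.0 + (0 + 0) | (0 + 0) | (b.0 | b.0) | ··b··> t2, ··b··> t3, ··b··> t4
  t2 = (0 + 0) | (0 + 0) | (0 | b.0) | ··b··> t5
  t3 = (0 + 0) | (0 + 0) | (b.0 | 0) | ··b··> t5
  t4 = b.a.0 | ··b··> t6
  t5 = (0 + 0) | (0 + 0) | (0 | 0) | ∅
  t6 = a.0 | ··a··> t7
  t7 = 0 | ∅
Partition-refinement fixed point:
  B0 = {s0, t0}
  B1 = {s1, t1}
  B2 = {s2, s3, t2, t3}
  B3 = {s5, s7, t5, t7}
  B4 = {s4, t4}
  B5 = {s6, t6}
s0 ∈ B0, t0 ∈ B0 → same block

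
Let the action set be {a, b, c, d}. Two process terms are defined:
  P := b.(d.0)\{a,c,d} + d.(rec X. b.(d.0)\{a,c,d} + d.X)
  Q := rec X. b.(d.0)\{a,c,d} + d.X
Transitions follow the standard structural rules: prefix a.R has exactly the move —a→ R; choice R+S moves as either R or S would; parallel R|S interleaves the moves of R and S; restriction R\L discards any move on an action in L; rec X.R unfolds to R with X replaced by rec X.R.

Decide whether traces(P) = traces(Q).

P's transition system — 3 states:
  p0 = b.(d.0)\{a,c,d} + d.(rec X. b.(d.0)\{a,c,d} + d.X) ⊢ ··b··> p1, ··d··> p2
  p1 = (d.0)\{a,c,d} ⊢ deadlocked
  p2 = rec X. b.(d.0)\{a,c,d} + d.X ⊢ ··b··> p1, ··d··> p2
Q's transition system — 2 states:
  q0 = rec X. b.(d.0)\{a,c,d} + d.X ⊢ ··b··> q1, ··d··> q0
  q1 = (d.0)\{a,c,d} ⊢ deadlocked
Partition-refinement fixed point:
  B0 = {p0, p2, q0}
  B1 = {p1, q1}
p0 ∈ B0, q0 ∈ B0 → same block
Bisimilar ⇒ trace-equivalent.

YES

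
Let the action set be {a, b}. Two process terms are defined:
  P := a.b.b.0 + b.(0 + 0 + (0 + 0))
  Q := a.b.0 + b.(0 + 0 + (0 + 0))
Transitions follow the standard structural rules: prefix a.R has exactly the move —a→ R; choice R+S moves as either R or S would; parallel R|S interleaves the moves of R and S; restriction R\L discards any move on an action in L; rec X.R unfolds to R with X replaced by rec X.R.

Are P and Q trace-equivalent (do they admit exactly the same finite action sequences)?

Reachable graph of P (5 states):
  m0 = a.b.b.0 + b.(0 + 0 + (0 + 0)) has moves ··a··> m1, ··b··> m2
  m1 = b.b.0 has moves ··b··> m3
  m2 = 0 + 0 + (0 + 0) has moves ∅
  m3 = b.0 has moves ··b··> m4
  m4 = 0 has moves ∅
Reachable graph of Q (4 states):
  n0 = a.b.0 + b.(0 + 0 + (0 + 0)) has moves ··a··> n1, ··b··> n2
  n1 = b.0 has moves ··b··> n3
  n2 = 0 + 0 + (0 + 0) has moves ∅
  n3 = 0 has moves ∅
Run σ = ⟨abb⟩ on P: start {m0}
  [1] a ⇒ {m1}
  [2] b ⇒ {m3}
  [3] b ⇒ {m4}
  — P admits the full trace.
Run σ = ⟨abb⟩ on Q: start {n0}
  [1] a ⇒ {n1}
  [2] b ⇒ {n3}
  [3] b ⇒ ∅  — Q cannot continue

trace-distinct — witness ⟨abb⟩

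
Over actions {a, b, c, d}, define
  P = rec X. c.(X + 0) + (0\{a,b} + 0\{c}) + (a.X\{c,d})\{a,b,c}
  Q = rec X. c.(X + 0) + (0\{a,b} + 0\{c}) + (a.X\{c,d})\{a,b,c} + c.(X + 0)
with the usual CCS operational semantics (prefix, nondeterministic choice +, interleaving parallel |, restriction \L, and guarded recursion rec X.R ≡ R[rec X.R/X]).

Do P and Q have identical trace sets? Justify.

trace-equivalent

P's transition system — 2 states:
  p0 = rec X. c.(X + 0) + (0\{a,b} + 0\{c}) + (a.X\{c,d})\{a,b,c} → =c=> p1
  p1 = (rec X. c.(X + 0) + (0\{a,b} + 0\{c}) + (a.X\{c,d})\{a,b,c}) + 0 → =c=> p1
Q's transition system — 2 states:
  q0 = rec X. c.(X + 0) + (0\{a,b} + 0\{c}) + (a.X\{c,d})\{a,b,c} + c.(X + 0) → =c=> q1
  q1 = (rec X. c.(X + 0) + (0\{a,b} + 0\{c}) + (a.X\{c,d})\{a,b,c} + c.(X + 0)) + 0 → =c=> q1
Bisimilarity quotient blocks:
  B0 = {p0, p1, q0, q1}
p0 ∈ B0, q0 ∈ B0 → same block
Bisimilar ⇒ trace-equivalent.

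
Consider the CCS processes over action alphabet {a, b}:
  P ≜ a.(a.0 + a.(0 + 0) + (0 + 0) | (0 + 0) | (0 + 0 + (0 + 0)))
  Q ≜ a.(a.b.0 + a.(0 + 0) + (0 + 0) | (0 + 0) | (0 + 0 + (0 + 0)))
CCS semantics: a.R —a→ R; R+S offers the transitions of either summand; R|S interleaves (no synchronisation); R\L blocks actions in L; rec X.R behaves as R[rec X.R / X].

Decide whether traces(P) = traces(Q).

NO — witness ⟨aab⟩

P's transition system — 4 states:
  s0 = a.(a.0 + a.(0 + 0) + (0 + 0) | (0 + 0) | (0 + 0 + (0 + 0))) ⊢ --a--▸ s1
  s1 = a.0 + a.(0 + 0) + (0 + 0) | (0 + 0) | (0 + 0 + (0 + 0)) ⊢ --a--▸ s2, --a--▸ s3
  s2 = 0 ⊢ (no moves)
  s3 = 0 + 0 ⊢ (no moves)
Q's transition system — 5 states:
  t0 = a.(a.b.0 + a.(0 + 0) + (0 + 0) | (0 + 0) | (0 + 0 + (0 + 0))) ⊢ --a--▸ t1
  t1 = a.b.0 + a.(0 + 0) + (0 + 0) | (0 + 0) | (0 + 0 + (0 + 0)) ⊢ --a--▸ t2, --a--▸ t3
  t2 = 0 + 0 ⊢ (no moves)
  t3 = b.0 ⊢ --b--▸ t4
  t4 = 0 ⊢ (no moves)
Trace ⟨aab⟩ through Q, begin at {t0}:
  [1] a ⇒ {t1}
  [2] a ⇒ {t2, t3}
  [3] b ⇒ {t4}
  Q completes σ.
Trace ⟨aab⟩ through P, begin at {s0}:
  [1] a ⇒ {s1}
  [2] a ⇒ {s2, s3}
  [3] b ⇒ ∅  — P cannot continue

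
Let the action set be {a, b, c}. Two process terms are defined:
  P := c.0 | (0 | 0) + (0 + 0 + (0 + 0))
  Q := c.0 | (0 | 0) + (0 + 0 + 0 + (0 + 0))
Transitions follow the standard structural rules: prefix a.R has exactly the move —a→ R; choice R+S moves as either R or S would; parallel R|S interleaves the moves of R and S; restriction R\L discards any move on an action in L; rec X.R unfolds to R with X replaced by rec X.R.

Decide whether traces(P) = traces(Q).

P's transition system — 2 states:
  p0 = c.0 | (0 | 0) + (0 + 0 + (0 + 0)) | -c-> p1
  p1 = 0 | (0 | 0) | ∅
Q's transition system — 2 states:
  q0 = c.0 | (0 | 0) + (0 + 0 + 0 + (0 + 0)) | -c-> q1
  q1 = 0 | (0 | 0) | ∅
Partition-refinement fixed point:
  B0 = {p0, q0}
  B1 = {p1, q1}
p0 ∈ B0, q0 ∈ B0 → same block
Bisimilar ⇒ trace-equivalent.

YES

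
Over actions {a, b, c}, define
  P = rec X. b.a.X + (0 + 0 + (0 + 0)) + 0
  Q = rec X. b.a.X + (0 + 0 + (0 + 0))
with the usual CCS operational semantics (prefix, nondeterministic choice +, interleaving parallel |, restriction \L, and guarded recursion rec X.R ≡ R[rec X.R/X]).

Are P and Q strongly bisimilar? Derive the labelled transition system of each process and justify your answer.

LTS(P): 2 reachable states
  p0 = rec X. b.a.X + (0 + 0 + (0 + 0)) + 0 → -b-> p1
  p1 = a.(rec X. b.a.X + (0 + 0 + (0 + 0)) + 0) → -a-> p0
LTS(Q): 2 reachable states
  q0 = rec X. b.a.X + (0 + 0 + (0 + 0)) → -b-> q1
  q1 = a.(rec X. b.a.X + (0 + 0 + (0 + 0))) → -a-> q0
Partition-refinement fixed point:
  B0 = {p0, q0}
  B1 = {p1, q1}
p0 ∈ B0, q0 ∈ B0 → same block

P ~ Q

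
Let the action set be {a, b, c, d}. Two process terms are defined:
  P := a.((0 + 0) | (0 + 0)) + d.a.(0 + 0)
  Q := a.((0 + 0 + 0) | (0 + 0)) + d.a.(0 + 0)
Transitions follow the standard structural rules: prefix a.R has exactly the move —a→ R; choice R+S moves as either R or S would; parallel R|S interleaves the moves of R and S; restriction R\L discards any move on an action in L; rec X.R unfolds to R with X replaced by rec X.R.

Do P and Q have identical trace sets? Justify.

Reachable graph of P (4 states):
  p0 = a.((0 + 0) | (0 + 0)) + d.a.(0 + 0) has moves ··a··> p1, ··d··> p2
  p1 = (0 + 0) | (0 + 0) has moves ·
  p2 = a.(0 + 0) has moves ··a··> p3
  p3 = 0 + 0 has moves ·
Reachable graph of Q (4 states):
  q0 = a.((0 + 0 + 0) | (0 + 0)) + d.a.(0 + 0) has moves ··a··> q1, ··d··> q2
  q1 = (0 + 0 + 0) | (0 + 0) has moves ·
  q2 = a.(0 + 0) has moves ··a··> q3
  q3 = 0 + 0 has moves ·
Partition-refinement fixed point:
  B0 = {p0, q0}
  B1 = {p1, p3, q1, q3}
  B2 = {p2, q2}
p0 ∈ B0, q0 ∈ B0 → same block
Bisimilar ⇒ trace-equivalent.

trace-equivalent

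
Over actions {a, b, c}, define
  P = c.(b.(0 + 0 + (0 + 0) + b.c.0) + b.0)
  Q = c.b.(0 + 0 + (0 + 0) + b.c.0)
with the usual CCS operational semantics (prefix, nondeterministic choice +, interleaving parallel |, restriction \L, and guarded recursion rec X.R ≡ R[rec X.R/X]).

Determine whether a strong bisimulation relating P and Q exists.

LTS(P): 5 reachable states
  u0 = c.(b.(0 + 0 + (0 + 0) + b.c.0) + b.0) ⊢ =c=> u1
  u1 = b.(0 + 0 + (0 + 0) + b.c.0) + b.0 ⊢ =b=> u2, =b=> u3
  u2 = 0 ⊢ (no moves)
  u3 = 0 + 0 + (0 + 0) + b.c.0 ⊢ =b=> u4
  u4 = c.0 ⊢ =c=> u2
LTS(Q): 5 reachable states
  v0 = c.b.(0 + 0 + (0 + 0) + b.c.0) ⊢ =c=> v1
  v1 = b.(0 + 0 + (0 + 0) + b.c.0) ⊢ =b=> v2
  v2 = 0 + 0 + (0 + 0) + b.c.0 ⊢ =b=> v3
  v3 = c.0 ⊢ =c=> v4
  v4 = 0 ⊢ (no moves)
Bisimilarity quotient blocks:
  B0 = {u0}
  B1 = {u1}
  B2 = {u3, v2}
  B3 = {u4, v3}
  B4 = {u2, v4}
  B5 = {v0}
  B6 = {v1}
u0 ∈ B0, v0 ∈ B5 → different blocks

not bisimilar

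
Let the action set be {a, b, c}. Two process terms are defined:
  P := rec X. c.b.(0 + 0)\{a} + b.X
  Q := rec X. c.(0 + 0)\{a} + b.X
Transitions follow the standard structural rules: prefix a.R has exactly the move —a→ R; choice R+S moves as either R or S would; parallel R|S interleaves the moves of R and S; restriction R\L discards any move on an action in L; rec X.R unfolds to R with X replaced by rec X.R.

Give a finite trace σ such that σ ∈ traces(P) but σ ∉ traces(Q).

cb

LTS(P): 3 reachable states
  u0 = rec X. c.b.(0 + 0)\{a} + b.X | --b--▸ u0, --c--▸ u1
  u1 = b.(0 + 0)\{a} | --b--▸ u2
  u2 = (0 + 0)\{a} | ·
LTS(Q): 2 reachable states
  v0 = rec X. c.(0 + 0)\{a} + b.X | --b--▸ v0, --c--▸ v1
  v1 = (0 + 0)\{a} | ·
Run σ = ⟨cb⟩ on P: start {u0}
  after c @ step 1: {u1}
  after b @ step 2: {u2}
  P completes σ.
Run σ = ⟨cb⟩ on Q: start {v0}
  after c @ step 1: {v1}
  after b @ step 2: ∅ (Q stuck)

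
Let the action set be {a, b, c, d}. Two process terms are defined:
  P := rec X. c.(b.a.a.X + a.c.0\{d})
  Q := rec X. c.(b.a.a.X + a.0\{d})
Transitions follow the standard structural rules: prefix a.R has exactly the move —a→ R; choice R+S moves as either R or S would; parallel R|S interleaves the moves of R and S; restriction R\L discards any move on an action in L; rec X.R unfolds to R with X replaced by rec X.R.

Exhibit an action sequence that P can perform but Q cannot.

P's transition system — 6 states:
  s0 = rec X. c.(b.a.a.X + a.c.0\{d}) has moves --c--▸ s1
  s1 = b.a.a.(rec X. c.(b.a.a.X + a.c.0\{d})) + a.c.0\{d} has moves --a--▸ s2, --b--▸ s3
  s2 = c.0\{d} has moves --c--▸ s4
  s3 = a.a.(rec X. c.(b.a.a.X + a.c.0\{d})) has moves --a--▸ s5
  s4 = 0\{d} has moves ·
  s5 = a.(rec X. c.(b.a.a.X + a.c.0\{d})) has moves --a--▸ s0
Q's transition system — 5 states:
  t0 = rec X. c.(b.a.a.X + a.0\{d}) has moves --c--▸ t1
  t1 = b.a.a.(rec X. c.(b.a.a.X + a.0\{d})) + a.0\{d} has moves --a--▸ t2, --b--▸ t3
  t2 = 0\{d} has moves ·
  t3 = a.a.(rec X. c.(b.a.a.X + a.0\{d})) has moves --a--▸ t4
  t4 = a.(rec X. c.(b.a.a.X + a.0\{d})) has moves --a--▸ t0
Run σ = ⟨cac⟩ on P: start {s0}
  after c @ step 1: {s1}
  after a @ step 2: {s2}
  after c @ step 3: {s4}
  P completes σ.
Run σ = ⟨cac⟩ on Q: start {t0}
  after c @ step 1: {t1}
  after a @ step 2: {t2}
  after c @ step 3: ∅  — Q cannot continue

cac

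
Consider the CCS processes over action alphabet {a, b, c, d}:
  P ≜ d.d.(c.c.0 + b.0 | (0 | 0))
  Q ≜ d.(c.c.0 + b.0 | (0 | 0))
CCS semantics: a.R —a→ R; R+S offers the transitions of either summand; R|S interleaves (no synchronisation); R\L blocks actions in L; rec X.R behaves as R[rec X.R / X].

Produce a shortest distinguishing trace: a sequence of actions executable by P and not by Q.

Reachable graph of P (6 states):
  s0 = d.d.(c.c.0 + b.0 | (0 | 0)) :: —d→ s1
  s1 = d.(c.c.0 + b.0 | (0 | 0)) :: —d→ s2
  s2 = c.c.0 + b.0 | (0 | 0) :: —b→ s3, —c→ s4
  s3 = 0 | (0 | 0) :: (no moves)
  s4 = c.0 :: —c→ s5
  s5 = 0 :: (no moves)
Reachable graph of Q (5 states):
  t0 = d.(c.c.0 + b.0 | (0 | 0)) :: —d→ t1
  t1 = c.c.0 + b.0 | (0 | 0) :: —b→ t2, —c→ t3
  t2 = 0 | (0 | 0) :: (no moves)
  t3 = c.0 :: —c→ t4
  t4 = 0 :: (no moves)
Run σ = ⟨dd⟩ on P: start {s0}
  step 1 (d): {s1}
  step 2 (d): {s2}
  P completes σ.
Run σ = ⟨dd⟩ on Q: start {t0}
  step 1 (d): {t1}
  step 2 (d): ∅ (Q stuck)

dd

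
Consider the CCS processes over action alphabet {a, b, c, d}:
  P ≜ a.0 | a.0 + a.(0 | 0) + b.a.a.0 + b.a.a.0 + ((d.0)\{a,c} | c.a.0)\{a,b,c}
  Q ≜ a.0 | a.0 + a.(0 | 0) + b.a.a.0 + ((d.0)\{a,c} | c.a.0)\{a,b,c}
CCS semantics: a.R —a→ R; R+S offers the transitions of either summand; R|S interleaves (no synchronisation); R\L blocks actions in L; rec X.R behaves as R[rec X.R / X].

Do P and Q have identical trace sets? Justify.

trace-equivalent

P's transition system — 8 states:
  s0 = a.0 | a.0 + a.(0 | 0) + b.a.a.0 + b.a.a.0 + ((d.0)\{a,c} | c.a.0)\{a,b,c} | =a=> s1, =a=> s2, =a=> s3, =b=> s4, =d=> s5
  s1 = 0 | 0 | stopped
  s2 = 0 | a.0 | =a=> s1
  s3 = a.0 | 0 | =a=> s1
  s4 = a.a.0 | =a=> s6
  s5 = (0\{a,c} | c.a.0)\{a,b,c} | stopped
  s6 = a.0 | =a=> s7
  s7 = 0 | stopped
Q's transition system — 8 states:
  t0 = a.0 | a.0 + a.(0 | 0) + b.a.a.0 + ((d.0)\{a,c} | c.a.0)\{a,b,c} | =a=> t1, =a=> t2, =a=> t3, =b=> t4, =d=> t5
  t1 = 0 | 0 | stopped
  t2 = 0 | a.0 | =a=> t1
  t3 = a.0 | 0 | =a=> t1
  t4 = a.a.0 | =a=> t6
  t5 = (0\{a,c} | c.a.0)\{a,b,c} | stopped
  t6 = a.0 | =a=> t7
  t7 = 0 | stopped
Bisimilarity quotient blocks:
  B0 = {s0, t0}
  B1 = {s2, s3, s6, t2, t3, t6}
  B2 = {s1, s5, s7, t1, t5, t7}
  B3 = {s4, t4}
s0 ∈ B0, t0 ∈ B0 → same block
Bisimilar ⇒ trace-equivalent.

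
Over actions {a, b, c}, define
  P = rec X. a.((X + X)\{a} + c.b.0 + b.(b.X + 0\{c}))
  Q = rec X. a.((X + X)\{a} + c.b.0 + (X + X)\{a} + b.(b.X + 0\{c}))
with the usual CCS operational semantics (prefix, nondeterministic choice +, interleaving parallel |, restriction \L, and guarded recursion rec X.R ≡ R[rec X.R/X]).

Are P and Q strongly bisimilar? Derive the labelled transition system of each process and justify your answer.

bisimilar

Reachable graph of P (5 states):
  p0 = rec X. a.((X + X)\{a} + c.b.0 + b.(b.X + 0\{c})) | ··a··> p1
  p1 = ((rec X. a.((X + X)\{a} + c.b.0 + b.(b.X + 0\{c}))) + (rec X. a.((X + X)\{a} + c.b.0 + b.(b.X + 0\{c}))))\{a} + c.b.0 + b.(b.(rec X. a.((X + X)\{a} + c.b.0 + b.(b.X + 0\{c}))) + 0\{c}) | ··b··> p2, ··c··> p3
  p2 = b.(rec X. a.((X + X)\{a} + c.b.0 + b.(b.X + 0\{c}))) + 0\{c} | ··b··> p0
  p3 = b.0 | ··b··> p4
  p4 = 0 | (no moves)
Reachable graph of Q (5 states):
  q0 = rec X. a.((X + X)\{a} + c.b.0 + (X + X)\{a} + b.(b.X + 0\{c})) | ··a··> q1
  q1 = ((rec X. a.((X + X)\{a} + c.b.0 + (X + X)\{a} + b.(b.X + 0\{c}))) + (rec X. a.((X + X)\{a} + c.b.0 + (X + X)\{a} + b.(b.X + 0\{c}))))\{a} + c.b.0 + ((rec X. a.((X + X)\{a} + c.b.0 + (X + X)\{a} + b.(b.X + 0\{c}))) + (rec X. a.((X + X)\{a} + c.b.0 + (X + X)\{a} + b.(b.X + 0\{c}))))\{a} + b.(b.(rec X. a.((X + X)\{a} + c.b.0 + (X + X)\{a} + b.(b.X + 0\{c}))) + 0\{c}) | ··b··> q2, ··c··> q3
  q2 = b.(rec X. a.((X + X)\{a} + c.b.0 + (X + X)\{a} + b.(b.X + 0\{c}))) + 0\{c} | ··b··> q0
  q3 = b.0 | ··b··> q4
  q4 = 0 | (no moves)
Bisimilarity quotient blocks:
  B0 = {p0, q0}
  B1 = {p1, q1}
  B2 = {p2, q2}
  B3 = {p3, q3}
  B4 = {p4, q4}
p0 ∈ B0, q0 ∈ B0 → same block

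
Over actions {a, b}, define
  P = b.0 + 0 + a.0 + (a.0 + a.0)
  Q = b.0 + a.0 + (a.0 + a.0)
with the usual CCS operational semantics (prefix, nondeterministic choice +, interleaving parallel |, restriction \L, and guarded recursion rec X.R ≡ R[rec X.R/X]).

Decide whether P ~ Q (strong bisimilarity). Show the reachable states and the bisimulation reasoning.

LTS(P): 2 reachable states
  s0 = b.0 + 0 + a.0 + (a.0 + a.0) → --a--▸ s1, --b--▸ s1
  s1 = 0 → stopped
LTS(Q): 2 reachable states
  t0 = b.0 + a.0 + (a.0 + a.0) → --a--▸ t1, --b--▸ t1
  t1 = 0 → stopped
Partition-refinement fixed point:
  B0 = {s0, t0}
  B1 = {s1, t1}
s0 ∈ B0, t0 ∈ B0 → same block

P ~ Q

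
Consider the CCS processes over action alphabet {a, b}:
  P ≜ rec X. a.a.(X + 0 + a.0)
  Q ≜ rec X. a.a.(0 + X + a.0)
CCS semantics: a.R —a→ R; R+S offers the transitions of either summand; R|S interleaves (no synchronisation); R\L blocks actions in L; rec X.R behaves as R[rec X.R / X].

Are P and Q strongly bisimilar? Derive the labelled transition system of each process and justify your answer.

Reachable graph of P (4 states):
  u0 = rec X. a.a.(X + 0 + a.0) :: -a-> u1
  u1 = a.((rec X. a.a.(X + 0 + a.0)) + 0 + a.0) :: -a-> u2
  u2 = (rec X. a.a.(X + 0 + a.0)) + 0 + a.0 :: -a-> u1, -a-> u3
  u3 = 0 :: ∅
Reachable graph of Q (4 states):
  v0 = rec X. a.a.(0 + X + a.0) :: -a-> v1
  v1 = a.(0 + (rec X. a.a.(0 + X + a.0)) + a.0) :: -a-> v2
  v2 = 0 + (rec X. a.a.(0 + X + a.0)) + a.0 :: -a-> v1, -a-> v3
  v3 = 0 :: ∅
Coarsest stable partition (strong bisimilarity classes):
  B0 = {u0, v0}
  B1 = {u1, v1}
  B2 = {u2, v2}
  B3 = {u3, v3}
u0 ∈ B0, v0 ∈ B0 → same block

YES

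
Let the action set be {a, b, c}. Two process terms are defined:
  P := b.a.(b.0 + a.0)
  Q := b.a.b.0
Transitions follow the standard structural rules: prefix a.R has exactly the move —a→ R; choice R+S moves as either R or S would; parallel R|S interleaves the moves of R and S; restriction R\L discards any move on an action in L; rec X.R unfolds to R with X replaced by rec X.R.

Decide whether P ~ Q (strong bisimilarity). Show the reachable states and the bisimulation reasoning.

P's transition system — 4 states:
  u0 = b.a.(b.0 + a.0) :: =b=> u1
  u1 = a.(b.0 + a.0) :: =a=> u2
  u2 = b.0 + a.0 :: =a=> u3, =b=> u3
  u3 = 0 :: ∅
Q's transition system — 4 states:
  v0 = b.a.b.0 :: =b=> v1
  v1 = a.b.0 :: =a=> v2
  v2 = b.0 :: =b=> v3
  v3 = 0 :: ∅
Bisimilarity quotient blocks:
  B0 = {u0}
  B1 = {u1}
  B2 = {u2}
  B3 = {u3, v3}
  B4 = {v0}
  B5 = {v1}
  B6 = {v2}
u0 ∈ B0, v0 ∈ B4 → different blocks

not bisimilar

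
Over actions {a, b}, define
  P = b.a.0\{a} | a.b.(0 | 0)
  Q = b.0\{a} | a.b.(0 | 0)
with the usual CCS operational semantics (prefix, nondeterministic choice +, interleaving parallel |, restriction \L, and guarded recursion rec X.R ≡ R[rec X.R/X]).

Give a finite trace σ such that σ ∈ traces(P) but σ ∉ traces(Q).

Reachable graph of P (9 states):
  m0 = b.a.0\{a} | a.b.(0 | 0) :: —a→ m1, —b→ m2
  m1 = b.a.0\{a} | b.(0 | 0) :: —b→ m3, —b→ m4
  m2 = a.0\{a} | a.b.(0 | 0) :: —a→ m3, —a→ m5
  m3 = a.0\{a} | b.(0 | 0) :: —a→ m6, —b→ m7
  m4 = b.a.0\{a} | (0 | 0) :: —b→ m7
  m5 = 0\{a} | a.b.(0 | 0) :: —a→ m6
  m6 = 0\{a} | b.(0 | 0) :: —b→ m8
  m7 = a.0\{a} | (0 | 0) :: —a→ m8
  m8 = 0\{a} | (0 | 0) :: deadlocked
Reachable graph of Q (6 states):
  n0 = b.0\{a} | a.b.(0 | 0) :: —a→ n1, —b→ n2
  n1 = b.0\{a} | b.(0 | 0) :: —b→ n3, —b→ n4
  n2 = 0\{a} | a.b.(0 | 0) :: —a→ n3
  n3 = 0\{a} | b.(0 | 0) :: —b→ n5
  n4 = b.0\{a} | (0 | 0) :: —b→ n5
  n5 = 0\{a} | (0 | 0) :: deadlocked
Run σ = ⟨aba⟩ on P: start {m0}
  [1] a ⇒ {m1}
  [2] b ⇒ {m3, m4}
  [3] a ⇒ {m6}
  — P admits the full trace.
Run σ = ⟨aba⟩ on Q: start {n0}
  [1] a ⇒ {n1}
  [2] b ⇒ {n3, n4}
  [3] a ⇒ ∅ (Q stuck)

aba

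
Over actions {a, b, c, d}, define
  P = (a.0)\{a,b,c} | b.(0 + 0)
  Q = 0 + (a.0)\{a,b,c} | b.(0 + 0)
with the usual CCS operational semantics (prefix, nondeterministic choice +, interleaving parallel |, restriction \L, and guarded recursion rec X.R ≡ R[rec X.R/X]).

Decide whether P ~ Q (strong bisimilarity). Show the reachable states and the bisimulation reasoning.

Reachable graph of P (2 states):
  m0 = (a.0)\{a,b,c} | b.(0 + 0) has moves —b→ m1
  m1 = (a.0)\{a,b,c} | (0 + 0) has moves deadlocked
Reachable graph of Q (2 states):
  n0 = 0 + (a.0)\{a,b,c} | b.(0 + 0) has moves —b→ n1
  n1 = (a.0)\{a,b,c} | (0 + 0) has moves deadlocked
Partition-refinement fixed point:
  B0 = {m0, n0}
  B1 = {m1, n1}
m0 ∈ B0, n0 ∈ B0 → same block

bisimilar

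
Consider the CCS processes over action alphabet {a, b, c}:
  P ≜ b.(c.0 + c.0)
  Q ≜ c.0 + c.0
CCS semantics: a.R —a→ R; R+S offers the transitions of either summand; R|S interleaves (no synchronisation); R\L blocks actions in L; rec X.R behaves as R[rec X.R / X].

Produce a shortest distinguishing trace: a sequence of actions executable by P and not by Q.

b

P's transition system — 3 states:
  u0 = b.(c.0 + c.0) → —b→ u1
  u1 = c.0 + c.0 → —c→ u2
  u2 = 0 → (no moves)
Q's transition system — 2 states:
  v0 = c.0 + c.0 → —c→ v1
  v1 = 0 → (no moves)
Executing b from P (initial set {u0}):
  [1] b ⇒ {u1}
  P completes σ.
Executing b from Q (initial set {v0}):
  [1] b ⇒ ∅ (Q stuck)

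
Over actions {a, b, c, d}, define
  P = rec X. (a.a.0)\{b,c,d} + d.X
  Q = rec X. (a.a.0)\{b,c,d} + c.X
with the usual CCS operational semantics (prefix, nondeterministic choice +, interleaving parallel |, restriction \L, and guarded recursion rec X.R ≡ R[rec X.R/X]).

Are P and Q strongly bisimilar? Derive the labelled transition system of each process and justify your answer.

LTS(P): 3 reachable states
  u0 = rec X. (a.a.0)\{b,c,d} + d.X :: --a--▸ u1, --d--▸ u0
  u1 = (a.0)\{b,c,d} :: --a--▸ u2
  u2 = 0\{b,c,d} :: deadlocked
LTS(Q): 3 reachable states
  v0 = rec X. (a.a.0)\{b,c,d} + c.X :: --a--▸ v1, --c--▸ v0
  v1 = (a.0)\{b,c,d} :: --a--▸ v2
  v2 = 0\{b,c,d} :: deadlocked
Partition-refinement fixed point:
  B0 = {u0}
  B1 = {u1, v1}
  B2 = {u2, v2}
  B3 = {v0}
u0 ∈ B0, v0 ∈ B3 → different blocks

NO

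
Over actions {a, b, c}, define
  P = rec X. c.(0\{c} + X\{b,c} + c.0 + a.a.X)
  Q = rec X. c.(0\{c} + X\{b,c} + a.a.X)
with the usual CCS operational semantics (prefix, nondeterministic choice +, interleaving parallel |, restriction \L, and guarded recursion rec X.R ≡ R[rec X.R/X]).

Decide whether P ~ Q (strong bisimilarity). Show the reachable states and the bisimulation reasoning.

P's transition system — 4 states:
  m0 = rec X. c.(0\{c} + X\{b,c} + c.0 + a.a.X) has moves -c-> m1
  m1 = 0\{c} + (rec X. c.(0\{c} + X\{b,c} + c.0 + a.a.X))\{b,c} + c.0 + a.a.(rec X. c.(0\{c} + X\{b,c} + c.0 + a.a.X)) has moves -a-> m2, -c-> m3
  m2 = a.(rec X. c.(0\{c} + X\{b,c} + c.0 + a.a.X)) has moves -a-> m0
  m3 = 0 has moves deadlocked
Q's transition system — 3 states:
  n0 = rec X. c.(0\{c} + X\{b,c} + a.a.X) has moves -c-> n1
  n1 = 0\{c} + (rec X. c.(0\{c} + X\{b,c} + a.a.X))\{b,c} + a.a.(rec X. c.(0\{c} + X\{b,c} + a.a.X)) has moves -a-> n2
  n2 = a.(rec X. c.(0\{c} + X\{b,c} + a.a.X)) has moves -a-> n0
Partition-refinement fixed point:
  B0 = {m0}
  B1 = {m1}
  B2 = {m2}
  B3 = {m3}
  B4 = {n0}
  B5 = {n1}
  B6 = {n2}
m0 ∈ B0, n0 ∈ B4 → different blocks

NO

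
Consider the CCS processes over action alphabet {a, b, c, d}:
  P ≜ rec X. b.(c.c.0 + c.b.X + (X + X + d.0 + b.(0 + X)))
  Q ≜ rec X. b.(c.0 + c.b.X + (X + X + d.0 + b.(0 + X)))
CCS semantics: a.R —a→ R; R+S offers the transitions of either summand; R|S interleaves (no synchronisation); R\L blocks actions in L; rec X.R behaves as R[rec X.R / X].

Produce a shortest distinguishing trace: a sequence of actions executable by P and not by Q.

LTS(P): 6 reachable states
  p0 = rec X. b.(c.c.0 + c.b.X + (X + X + d.0 + b.(0 + X))) ⊢ —b→ p1
  p1 = c.c.0 + c.b.(rec X. b.(c.c.0 + c.b.X + (X + X + d.0 + b.(0 + X)))) + ((rec X. b.(c.c.0 + c.b.X + (X + X + d.0 + b.(0 + X)))) + (rec X. b.(c.c.0 + c.b.X + (X + X + d.0 + b.(0 + X)))) + d.0 + b.(0 + (rec X. b.(c.c.0 + c.b.X + (X + X + d.0 + b.(0 + X)))))) ⊢ —b→ p1, —b→ p2, —c→ p3, —c→ p4, —d→ p5
  p2 = 0 + (rec X. b.(c.c.0 + c.b.X + (X + X + d.0 + b.(0 + X)))) ⊢ —b→ p1
  p3 = b.(rec X. b.(c.c.0 + c.b.X + (X + X + d.0 + b.(0 + X)))) ⊢ —b→ p0
  p4 = c.0 ⊢ —c→ p5
  p5 = 0 ⊢ ∅
LTS(Q): 5 reachable states
  q0 = rec X. b.(c.0 + c.b.X + (X + X + d.0 + b.(0 + X))) ⊢ —b→ q1
  q1 = c.0 + c.b.(rec X. b.(c.0 + c.b.X + (X + X + d.0 + b.(0 + X)))) + ((rec X. b.(c.0 + c.b.X + (X + X + d.0 + b.(0 + X)))) + (rec X. b.(c.0 + c.b.X + (X + X + d.0 + b.(0 + X)))) + d.0 + b.(0 + (rec X. b.(c.0 + c.b.X + (X + X + d.0 + b.(0 + X)))))) ⊢ —b→ q1, —b→ q2, —c→ q3, —c→ q4, —d→ q3
  q2 = 0 + (rec X. b.(c.0 + c.b.X + (X + X + d.0 + b.(0 + X)))) ⊢ —b→ q1
  q3 = 0 ⊢ ∅
  q4 = b.(rec X. b.(c.0 + c.b.X + (X + X + d.0 + b.(0 + X)))) ⊢ —b→ q0
Executing bcc from P (initial set {p0}):
  [1] b ⇒ {p1}
  [2] c ⇒ {p3, p4}
  [3] c ⇒ {p5}
  P completes σ.
Executing bcc from Q (initial set {q0}):
  [1] b ⇒ {q1}
  [2] c ⇒ {q3, q4}
  [3] c ⇒ ∅  — Q cannot continue

bcc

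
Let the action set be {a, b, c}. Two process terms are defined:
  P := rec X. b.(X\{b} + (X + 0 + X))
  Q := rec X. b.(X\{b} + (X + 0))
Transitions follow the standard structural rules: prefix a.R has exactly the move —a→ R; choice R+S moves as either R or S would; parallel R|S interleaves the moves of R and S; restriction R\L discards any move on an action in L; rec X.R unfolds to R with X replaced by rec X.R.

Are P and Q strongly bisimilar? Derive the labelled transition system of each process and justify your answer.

LTS(P): 2 reachable states
  p0 = rec X. b.(X\{b} + (X + 0 + X)) → -b-> p1
  p1 = (rec X. b.(X\{b} + (X + 0 + X)))\{b} + ((rec X. b.(X\{b} + (X + 0 + X))) + 0 + (rec X. b.(X\{b} + (X + 0 + X)))) → -b-> p1
LTS(Q): 2 reachable states
  q0 = rec X. b.(X\{b} + (X + 0)) → -b-> q1
  q1 = (rec X. b.(X\{b} + (X + 0)))\{b} + ((rec X. b.(X\{b} + (X + 0))) + 0) → -b-> q1
Partition-refinement fixed point:
  B0 = {p0, p1, q0, q1}
p0 ∈ B0, q0 ∈ B0 → same block

P ~ Q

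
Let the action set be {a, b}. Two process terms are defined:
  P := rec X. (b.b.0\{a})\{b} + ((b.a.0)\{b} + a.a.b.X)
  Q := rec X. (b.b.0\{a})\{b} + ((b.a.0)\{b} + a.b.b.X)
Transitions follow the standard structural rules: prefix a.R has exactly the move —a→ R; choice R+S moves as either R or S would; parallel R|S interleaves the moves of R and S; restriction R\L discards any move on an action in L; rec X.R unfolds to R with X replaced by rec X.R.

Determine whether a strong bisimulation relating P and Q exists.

P ≁ Q

LTS(P): 3 reachable states
  u0 = rec X. (b.b.0\{a})\{b} + ((b.a.0)\{b} + a.a.b.X) → =a=> u1
  u1 = a.b.(rec X. (b.b.0\{a})\{b} + ((b.a.0)\{b} + a.a.b.X)) → =a=> u2
  u2 = b.(rec X. (b.b.0\{a})\{b} + ((b.a.0)\{b} + a.a.b.X)) → =b=> u0
LTS(Q): 3 reachable states
  v0 = rec X. (b.b.0\{a})\{b} + ((b.a.0)\{b} + a.b.b.X) → =a=> v1
  v1 = b.b.(rec X. (b.b.0\{a})\{b} + ((b.a.0)\{b} + a.b.b.X)) → =b=> v2
  v2 = b.(rec X. (b.b.0\{a})\{b} + ((b.a.0)\{b} + a.b.b.X)) → =b=> v0
Partition-refinement fixed point:
  B0 = {u0}
  B1 = {u1}
  B2 = {u2}
  B3 = {v0}
  B4 = {v1}
  B5 = {v2}
u0 ∈ B0, v0 ∈ B3 → different blocks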